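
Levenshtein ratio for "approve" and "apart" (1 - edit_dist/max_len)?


Word 1: "approve" (length 7)
Word 2: "apart" (length 5)
One optimal edit sequence:
  1. keep 'a'
  2. keep 'p'
  3. substitute 'p' -> 'a'  (+1)
  4. keep 'r'
  5. delete 'o'  (+1)
  6. delete 'v'  (+1)
  7. substitute 'e' -> 't'  (+1)
Edit distance = 4
Max length = max(7, 5) = 7
Similarity = 1 - 4/7
= 0.4286


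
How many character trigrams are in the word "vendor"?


Word: "vendor" (length 6)
Number of 3-grams = length - 3 + 1 = 6 - 3 + 1
= 4


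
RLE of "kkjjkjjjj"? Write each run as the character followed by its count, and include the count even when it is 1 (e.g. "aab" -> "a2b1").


String: "kkjjkjjjj"
Scanning for consecutive runs:
  'k' x 2
  'j' x 2
  'k' x 1
  'j' x 4
RLE = "k2j2k1j4"


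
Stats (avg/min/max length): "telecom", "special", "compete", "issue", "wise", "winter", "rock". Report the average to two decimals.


Lengths: "telecom"=7, "special"=7, "compete"=7, "issue"=5, "wise"=4, "winter"=6, "rock"=4
Sum = 40, Count = 7
Average = 40/7 = 5.71
= avg=5.71, min=4, max=7


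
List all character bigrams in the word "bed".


Word: "bed" (length 3)
Number of bigrams = 3 - 2 + 1 = 2
  Position 0: "be"
  Position 1: "ed"
Bigrams = "be", "ed"


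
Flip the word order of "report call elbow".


Original: "report call elbow"
Words (1..n): report | call | elbow
Reversed (n..1): elbow | call | report
Result = "elbow call report"


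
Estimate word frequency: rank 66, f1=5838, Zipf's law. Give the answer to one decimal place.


Zipf's law: f(r) = f(1) / r
f(1) = 5838
f(66) = 5838 / 66
= 88.5 occurrences


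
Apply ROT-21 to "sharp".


Word: "sharp"
Shift: 21
Each letter → (letter + shift) mod 26:
  's' (18) + 21 = 13 → 'n'
  'h' (7) + 21 = 2 → 'c'
  'a' (0) + 21 = 21 → 'v'
  'r' (17) + 21 = 12 → 'm'
  'p' (15) + 21 = 10 → 'k'
Result = "ncvmk"


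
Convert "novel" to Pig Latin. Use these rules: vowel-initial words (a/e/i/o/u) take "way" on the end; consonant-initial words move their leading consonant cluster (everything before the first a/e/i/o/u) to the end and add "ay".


Word: "novel"
Starts with consonant(s) → move to end, add 'ay'
Consonant cluster: "n"
Pig Latin = "ovelnay"


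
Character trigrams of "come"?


Word: "come" (length 4)
Number of trigrams = 4 - 3 + 1 = 2
  Position 0: "com"
  Position 1: "ome"
Trigrams = "com", "ome"


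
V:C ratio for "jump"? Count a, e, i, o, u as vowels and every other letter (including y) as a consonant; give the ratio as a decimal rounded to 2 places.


Word: "jump"
Vowels (a,e,i,o,u): 1
Consonants: 3
Ratio = 1/3
= 0.33


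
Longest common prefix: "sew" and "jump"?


Word 1: "sew"
Word 2: "jump"
Comparing from start:
  Pos 0: 's' != 'j' (stop)
LCP = "" (length 0)


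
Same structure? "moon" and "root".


Pattern of "moon": [0, 1, 1, 2]
Pattern of "root": [0, 1, 1, 2]
Patterns match
Same pattern = Yes


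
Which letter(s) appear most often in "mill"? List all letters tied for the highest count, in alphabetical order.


Word: "mill"
Letter counts:
  'i': 1
  'l': 2
  'm': 1
Maximum count = 2
Most frequent = 'l' (2 times each)


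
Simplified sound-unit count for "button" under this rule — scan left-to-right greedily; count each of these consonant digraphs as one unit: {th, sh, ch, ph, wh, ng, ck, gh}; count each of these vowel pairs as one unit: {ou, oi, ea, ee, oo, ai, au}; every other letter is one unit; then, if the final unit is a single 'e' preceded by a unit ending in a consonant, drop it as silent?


Word: "button" (6 letters)
Left-to-right scan:
  (1) 'b' (letter)
  (2) 'u' (letter)
  (3) 't' (letter)
  (4) 't' (letter)
  (5) 'o' (letter)
  (6) 'n' (letter)
Units from scan: 6
Sound units = 6 units


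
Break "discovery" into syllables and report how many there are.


Word: "discovery"
Syllable breakdown: dis · cov · er · y
Counting: 4 parts
= 4 syllables


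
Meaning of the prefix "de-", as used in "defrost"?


Prefix: de-
Example: defrost = de- + frost
Meaning = remove / reverse


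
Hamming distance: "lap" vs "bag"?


Comparing character by character (same length = 3):
  Pos 0: 'l' vs 'b' !=
  Pos 1: 'a' vs 'a' =
  Pos 2: 'p' vs 'g' !=
Hamming distance = 2


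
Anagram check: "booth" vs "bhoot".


Word 1: "booth" → sorted: bhoot
Word 2: "bhoot" → sorted: bhoot
Same letters? bhoot == bhoot
Anagram = Yes


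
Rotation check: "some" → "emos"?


Word: "some", Candidate: "emos"
Method: check if candidate is substring of word+word
"somesome" contains "emos"? No
Is rotation = No


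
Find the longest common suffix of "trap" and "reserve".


Word 1: "trap"
Word 2: "reserve"
Comparing from end:
  Pos -1: 'p' != 'e' (stop)
LCS = "" (length 0)


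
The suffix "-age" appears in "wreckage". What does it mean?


Suffix: -age
Example: wreckage = wreck + -age
Meaning = result / collection


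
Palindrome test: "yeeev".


Word: "yeeev"
Reversed: "veeey"
Forward == Backward? yeeev != veeey
Palindrome = No


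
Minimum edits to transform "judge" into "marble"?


Word 1: "judge" (length 5)
Word 2: "marble" (length 6)
One optimal edit sequence (insert/delete/substitute each cost 1):
  1. insert 'm'  (+1)
  2. substitute 'j' -> 'a'  (+1)
  3. substitute 'u' -> 'r'  (+1)
  4. substitute 'd' -> 'b'  (+1)
  5. substitute 'g' -> 'l'  (+1)
  6. keep 'e'
Total edit operations: 5
Edit distance = 5


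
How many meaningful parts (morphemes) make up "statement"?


Word: "statement"
Morphemes: state | -ment
Each morpheme carries meaning
= 2 morphemes


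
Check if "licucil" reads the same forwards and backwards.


Word: "licucil"
Reversed: "licucil"
Forward == Backward? licucil == licucil
Palindrome = Yes


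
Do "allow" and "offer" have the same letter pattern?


Pattern of "allow": [0, 1, 1, 2, 3]
Pattern of "offer": [0, 1, 1, 2, 3]
Patterns match
Same pattern = Yes


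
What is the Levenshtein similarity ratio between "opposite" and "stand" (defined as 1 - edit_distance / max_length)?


Word 1: "opposite" (length 8)
Word 2: "stand" (length 5)
One optimal edit sequence:
  1. delete 'o'  (+1)
  2. delete 'p'  (+1)
  3. delete 'p'  (+1)
  4. substitute 'o' -> 's'  (+1)
  5. substitute 's' -> 't'  (+1)
  6. substitute 'i' -> 'a'  (+1)
  7. substitute 't' -> 'n'  (+1)
  8. substitute 'e' -> 'd'  (+1)
Edit distance = 8
Max length = max(8, 5) = 8
Similarity = 1 - 8/8
= 0.0000


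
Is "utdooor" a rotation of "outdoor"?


Word: "outdoor", Candidate: "utdooor"
Method: check if candidate is substring of word+word
"outdooroutdoor" contains "utdooor"? No
Is rotation = No


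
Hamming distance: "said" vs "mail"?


Comparing character by character (same length = 4):
  Pos 0: 's' vs 'm' !=
  Pos 1: 'a' vs 'a' =
  Pos 2: 'i' vs 'i' =
  Pos 3: 'd' vs 'l' !=
Hamming distance = 2


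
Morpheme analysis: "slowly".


Word: "slowly"
Morphemes: slow / -ly
Each morpheme carries meaning
= 2 morphemes


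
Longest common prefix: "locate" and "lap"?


Word 1: "locate"
Word 2: "lap"
Comparing from start:
  Pos 0: 'l' == 'l'
  Pos 1: 'o' != 'a' (stop)
LCP = "l" (length 1)


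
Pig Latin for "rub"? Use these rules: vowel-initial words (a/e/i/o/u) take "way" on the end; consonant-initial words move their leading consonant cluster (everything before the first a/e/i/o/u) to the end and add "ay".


Word: "rub"
Starts with consonant(s) → move to end, add 'ay'
Consonant cluster: "r"
Pig Latin = "ubray"


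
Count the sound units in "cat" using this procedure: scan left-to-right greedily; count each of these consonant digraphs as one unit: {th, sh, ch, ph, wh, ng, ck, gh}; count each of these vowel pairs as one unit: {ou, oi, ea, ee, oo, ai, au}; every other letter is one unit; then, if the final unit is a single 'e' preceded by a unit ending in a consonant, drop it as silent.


Word: "cat" (3 letters)
Left-to-right scan:
  (1) 'c' (letter)
  (2) 'a' (letter)
  (3) 't' (letter)
Units from scan: 3
Sound units = 3 units


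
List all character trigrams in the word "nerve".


Word: "nerve" (length 5)
Number of trigrams = 5 - 3 + 1 = 3
  Position 0: "ner"
  Position 1: "erv"
  Position 2: "rve"
Trigrams = "ner", "erv", "rve"


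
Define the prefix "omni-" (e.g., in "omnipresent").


Prefix: omni-
Example: omnipresent (omni- + present)
Meaning = all


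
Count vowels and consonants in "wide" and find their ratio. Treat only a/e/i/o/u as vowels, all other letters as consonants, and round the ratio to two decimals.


Word: "wide"
Vowels (a,e,i,o,u): 2
Consonants: 2
Ratio = 2/2
= 1.00


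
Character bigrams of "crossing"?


Word: "crossing" (length 8)
Number of bigrams = 8 - 2 + 1 = 7
  Position 0: "cr"
  Position 1: "ro"
  Position 2: "os"
  Position 3: "ss"
  Position 4: "si"
  Position 5: "in"
  Position 6: "ng"
Bigrams = "cr", "ro", "os", "ss", "si", "in", "ng"


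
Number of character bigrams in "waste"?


Word: "waste" (length 5)
Number of 2-grams = length - 2 + 1 = 5 - 2 + 1
= 4


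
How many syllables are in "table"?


Word: "table"
Syllable breakdown: ta | ble
Counting: 2 parts
= 2 syllables


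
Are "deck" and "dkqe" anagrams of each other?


Word 1: "deck" → sorted: cdek
Word 2: "dkqe" → sorted: dekq
Same letters? cdek != dekq
Anagram = No


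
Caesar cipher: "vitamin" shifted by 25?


Word: "vitamin"
Shift: 25
Each letter → (letter + shift) mod 26:
  'v' (21) + 25 = 20 → 'u'
  'i' (8) + 25 = 7 → 'h'
  't' (19) + 25 = 18 → 's'
  'a' (0) + 25 = 25 → 'z'
  'm' (12) + 25 = 11 → 'l'
  'i' (8) + 25 = 7 → 'h'
  'n' (13) + 25 = 12 → 'm'
Result = "uhszlhm"


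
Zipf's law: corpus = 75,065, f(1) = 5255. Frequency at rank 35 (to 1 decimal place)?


Zipf's law: f(r) = f(1) / r
f(1) = 5255
f(35) = 5255 / 35
= 150.1 occurrences


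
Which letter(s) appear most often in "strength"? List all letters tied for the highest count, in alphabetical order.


Word: "strength"
Letter counts:
  'e': 1
  'g': 1
  'h': 1
  'n': 1
  'r': 1
  's': 1
  't': 2
Maximum count = 2
Most frequent = 't' (2 times each)


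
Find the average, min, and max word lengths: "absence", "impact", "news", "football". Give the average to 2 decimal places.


Lengths: "absence"=7, "impact"=6, "news"=4, "football"=8
Sum = 25, Count = 4
Average = 25/4 = 6.25
= avg=6.25, min=4, max=8


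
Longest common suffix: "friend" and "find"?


Word 1: "friend"
Word 2: "find"
Comparing from end:
  Pos -1: 'd' == 'd'
  Pos -2: 'n' == 'n'
  Pos -3: 'e' != 'i' (stop)
LCS = "nd" (length 2)


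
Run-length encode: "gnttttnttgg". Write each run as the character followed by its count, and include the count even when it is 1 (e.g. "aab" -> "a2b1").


String: "gnttttnttgg"
Scanning for consecutive runs:
  'g' x 1
  'n' x 1
  't' x 4
  'n' x 1
  't' x 2
  'g' x 2
RLE = "g1n1t4n1t2g2"


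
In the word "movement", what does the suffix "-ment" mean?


Suffix: -ment
Example: movement = move + -ment
Meaning = result of action


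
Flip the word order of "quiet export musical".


Original: "quiet export musical"
Words (1..n): quiet | export | musical
Reversed (n..1): musical | export | quiet
Result = "musical export quiet"


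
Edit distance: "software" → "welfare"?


Word 1: "software" (length 8)
Word 2: "welfare" (length 7)
One optimal edit sequence (insert/delete/substitute each cost 1):
  1. delete 's'  (+1)
  2. substitute 'o' -> 'w'  (+1)
  3. substitute 'f' -> 'e'  (+1)
  4. substitute 't' -> 'l'  (+1)
  5. substitute 'w' -> 'f'  (+1)
  6. keep 'a'
  7. keep 'r'
  8. keep 'e'
Total edit operations: 5
Edit distance = 5


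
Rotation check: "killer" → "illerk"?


Word: "killer", Candidate: "illerk"
Method: check if candidate is substring of word+word
"killerkiller" contains "illerk"? Yes
Is rotation = Yes


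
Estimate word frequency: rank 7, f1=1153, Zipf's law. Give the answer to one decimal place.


Zipf's law: f(r) = f(1) / r
f(1) = 1153
f(7) = 1153 / 7
= 164.7 occurrences


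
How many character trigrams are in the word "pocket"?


Word: "pocket" (length 6)
Number of 3-grams = length - 3 + 1 = 6 - 3 + 1
= 4


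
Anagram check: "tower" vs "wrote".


Word 1: "tower" → sorted: eortw
Word 2: "wrote" → sorted: eortw
Same letters? eortw == eortw
Anagram = Yes


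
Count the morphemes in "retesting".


Word: "retesting"
Morphemes: re- | test | -ing
Each morpheme carries meaning
= 3 morphemes


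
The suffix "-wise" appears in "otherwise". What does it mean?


Suffix: -wise
As in: otherwise -> other + -wise
Meaning = in the manner of


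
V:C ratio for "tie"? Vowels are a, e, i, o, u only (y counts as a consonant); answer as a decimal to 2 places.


Word: "tie"
Vowels (a,e,i,o,u): 2
Consonants: 1
Ratio = 2/1
= 2.00


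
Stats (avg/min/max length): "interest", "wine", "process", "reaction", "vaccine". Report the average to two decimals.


Lengths: "interest"=8, "wine"=4, "process"=7, "reaction"=8, "vaccine"=7
Sum = 34, Count = 5
Average = 34/5 = 6.80
= avg=6.80, min=4, max=8


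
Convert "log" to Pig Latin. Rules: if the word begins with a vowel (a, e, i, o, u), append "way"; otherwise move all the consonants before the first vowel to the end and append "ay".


Word: "log"
Starts with consonant(s) → move to end, add 'ay'
Consonant cluster: "l"
Pig Latin = "oglay"


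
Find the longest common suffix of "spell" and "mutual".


Word 1: "spell"
Word 2: "mutual"
Comparing from end:
  Pos -1: 'l' == 'l'
  Pos -2: 'l' != 'a' (stop)
LCS = "l" (length 1)


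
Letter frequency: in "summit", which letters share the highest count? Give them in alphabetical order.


Word: "summit"
Letter counts:
  'i': 1
  'm': 2
  's': 1
  't': 1
  'u': 1
Maximum count = 2
Most frequent = 'm' (2 times each)


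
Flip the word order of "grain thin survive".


Original: "grain thin survive"
Words (1..n): grain | thin | survive
Reversed (n..1): survive | thin | grain
Result = "survive thin grain"


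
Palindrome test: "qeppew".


Word: "qeppew"
Reversed: "weppeq"
Forward == Backward? qeppew != weppeq
Palindrome = No


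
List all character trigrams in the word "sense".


Word: "sense" (length 5)
Number of trigrams = 5 - 3 + 1 = 3
  Position 0: "sen"
  Position 1: "ens"
  Position 2: "nse"
Trigrams = "sen", "ens", "nse"


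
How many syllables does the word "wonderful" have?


Word: "wonderful"
Syllable breakdown: won | der | ful
Counting: 3 parts
= 3 syllables


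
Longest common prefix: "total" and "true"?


Word 1: "total"
Word 2: "true"
Comparing from start:
  Pos 0: 't' == 't'
  Pos 1: 'o' != 'r' (stop)
LCP = "t" (length 1)


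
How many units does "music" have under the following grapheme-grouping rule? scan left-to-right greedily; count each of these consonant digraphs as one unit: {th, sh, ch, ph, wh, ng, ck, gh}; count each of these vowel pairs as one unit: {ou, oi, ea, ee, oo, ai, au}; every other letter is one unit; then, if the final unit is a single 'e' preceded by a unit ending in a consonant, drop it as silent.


Word: "music" (5 letters)
Left-to-right scan:
  [1] 'm' (letter)
  [2] 'u' (letter)
  [3] 's' (letter)
  [4] 'i' (letter)
  [5] 'c' (letter)
Units from scan: 5
Sound units = 5 units


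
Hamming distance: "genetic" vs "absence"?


Comparing character by character (same length = 7):
  Pos 0: 'g' vs 'a' !=
  Pos 1: 'e' vs 'b' !=
  Pos 2: 'n' vs 's' !=
  Pos 3: 'e' vs 'e' =
  Pos 4: 't' vs 'n' !=
  Pos 5: 'i' vs 'c' !=
  Pos 6: 'c' vs 'e' !=
Hamming distance = 6


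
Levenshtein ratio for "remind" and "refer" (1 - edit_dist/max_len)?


Word 1: "remind" (length 6)
Word 2: "refer" (length 5)
One optimal edit sequence:
  1. keep 'r'
  2. keep 'e'
  3. delete 'm'  (+1)
  4. substitute 'i' -> 'f'  (+1)
  5. substitute 'n' -> 'e'  (+1)
  6. substitute 'd' -> 'r'  (+1)
Edit distance = 4
Max length = max(6, 5) = 6
Similarity = 1 - 4/6
= 0.3333


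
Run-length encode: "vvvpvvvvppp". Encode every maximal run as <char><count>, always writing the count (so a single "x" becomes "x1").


String: "vvvpvvvvppp"
Scanning for consecutive runs:
  'v' x 3
  'p' x 1
  'v' x 4
  'p' x 3
RLE = "v3p1v4p3"


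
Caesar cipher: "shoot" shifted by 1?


Word: "shoot"
Shift: 1
Each letter → (letter + shift) mod 26:
  's' (18) + 1 = 19 → 't'
  'h' (7) + 1 = 8 → 'i'
  'o' (14) + 1 = 15 → 'p'
  'o' (14) + 1 = 15 → 'p'
  't' (19) + 1 = 20 → 'u'
Result = "tippu"


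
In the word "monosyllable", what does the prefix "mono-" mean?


Prefix: mono-
Example: monosyllable = mono- + syllable
Meaning = one


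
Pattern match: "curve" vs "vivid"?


Pattern of "curve": [0, 1, 2, 3, 4]
Pattern of "vivid": [0, 1, 0, 1, 2]
Patterns do not match
Same pattern = No


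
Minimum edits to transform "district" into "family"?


Word 1: "district" (length 8)
Word 2: "family" (length 6)
One optimal edit sequence (insert/delete/substitute each cost 1):
  1. delete 'd'  (+1)
  2. delete 'i'  (+1)
  3. substitute 's' -> 'f'  (+1)
  4. substitute 't' -> 'a'  (+1)
  5. substitute 'r' -> 'm'  (+1)
  6. keep 'i'
  7. substitute 'c' -> 'l'  (+1)
  8. substitute 't' -> 'y'  (+1)
Total edit operations: 7
Edit distance = 7


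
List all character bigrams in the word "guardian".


Word: "guardian" (length 8)
Number of bigrams = 8 - 2 + 1 = 7
  Position 0: "gu"
  Position 1: "ua"
  Position 2: "ar"
  Position 3: "rd"
  Position 4: "di"
  Position 5: "ia"
  Position 6: "an"
Bigrams = "gu", "ua", "ar", "rd", "di", "ia", "an"


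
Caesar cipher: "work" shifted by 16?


Word: "work"
Shift: 16
Each letter → (letter + shift) mod 26:
  'w' (22) + 16 = 12 → 'm'
  'o' (14) + 16 = 4 → 'e'
  'r' (17) + 16 = 7 → 'h'
  'k' (10) + 16 = 0 → 'a'
Result = "meha"


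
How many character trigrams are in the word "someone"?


Word: "someone" (length 7)
Number of 3-grams = length - 3 + 1 = 7 - 3 + 1
= 5


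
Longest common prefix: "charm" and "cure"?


Word 1: "charm"
Word 2: "cure"
Comparing from start:
  Pos 0: 'c' == 'c'
  Pos 1: 'h' != 'u' (stop)
LCP = "c" (length 1)


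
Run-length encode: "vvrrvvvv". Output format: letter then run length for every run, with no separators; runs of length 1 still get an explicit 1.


String: "vvrrvvvv"
Scanning for consecutive runs:
  'v' x 2
  'r' x 2
  'v' x 4
RLE = "v2r2v4"


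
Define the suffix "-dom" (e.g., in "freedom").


Suffix: -dom
As in: freedom -> free + -dom
Meaning = state / realm


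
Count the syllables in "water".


Word: "water"
Syllable breakdown: wa / ter
Counting: 2 parts
= 2 syllables


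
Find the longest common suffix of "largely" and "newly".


Word 1: "largely"
Word 2: "newly"
Comparing from end:
  Pos -1: 'y' == 'y'
  Pos -2: 'l' == 'l'
  Pos -3: 'e' != 'w' (stop)
LCS = "ly" (length 2)


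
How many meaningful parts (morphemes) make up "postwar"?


Word: "postwar"
Morphemes: post- | war
Each morpheme carries meaning
= 2 morphemes


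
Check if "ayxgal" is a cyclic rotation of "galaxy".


Word: "galaxy", Candidate: "ayxgal"
Method: check if candidate is substring of word+word
"galaxygalaxy" contains "ayxgal"? No
Is rotation = No


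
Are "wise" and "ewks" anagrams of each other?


Word 1: "wise" → sorted: eisw
Word 2: "ewks" → sorted: eksw
Same letters? eisw != eksw
Anagram = No


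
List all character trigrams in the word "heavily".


Word: "heavily" (length 7)
Number of trigrams = 7 - 3 + 1 = 5
  Position 0: "hea"
  Position 1: "eav"
  Position 2: "avi"
  Position 3: "vil"
  Position 4: "ily"
Trigrams = "hea", "eav", "avi", "vil", "ily"


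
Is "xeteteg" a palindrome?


Word: "xeteteg"
Reversed: "getetex"
Forward == Backward? xeteteg != getetex
Palindrome = No


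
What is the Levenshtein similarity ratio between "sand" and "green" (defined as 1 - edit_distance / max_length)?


Word 1: "sand" (length 4)
Word 2: "green" (length 5)
One optimal edit sequence:
  1. insert 'g'  (+1)
  2. substitute 's' -> 'r'  (+1)
  3. substitute 'a' -> 'e'  (+1)
  4. substitute 'n' -> 'e'  (+1)
  5. substitute 'd' -> 'n'  (+1)
Edit distance = 5
Max length = max(4, 5) = 5
Similarity = 1 - 5/5
= 0.0000


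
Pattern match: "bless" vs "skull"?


Pattern of "bless": [0, 1, 2, 3, 3]
Pattern of "skull": [0, 1, 2, 3, 3]
Patterns match
Same pattern = Yes


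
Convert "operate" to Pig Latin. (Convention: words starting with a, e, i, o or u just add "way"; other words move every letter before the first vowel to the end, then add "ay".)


Word: "operate"
Starts with vowel → add 'way'
Pig Latin = "operateway"


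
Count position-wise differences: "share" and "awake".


Comparing character by character (same length = 5):
  Pos 0: 's' vs 'a' !=
  Pos 1: 'h' vs 'w' !=
  Pos 2: 'a' vs 'a' =
  Pos 3: 'r' vs 'k' !=
  Pos 4: 'e' vs 'e' =
Hamming distance = 3


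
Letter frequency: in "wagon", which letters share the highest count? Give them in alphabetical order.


Word: "wagon"
Letter counts:
  'a': 1
  'g': 1
  'n': 1
  'o': 1
  'w': 1
Maximum count = 1
Most frequent = 'a', 'g', 'n', 'o', 'w' (1 time each)


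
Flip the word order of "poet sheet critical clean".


Original: "poet sheet critical clean"
Words (1..n): poet | sheet | critical | clean
Reversed (n..1): clean | critical | sheet | poet
Result = "clean critical sheet poet"


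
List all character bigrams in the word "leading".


Word: "leading" (length 7)
Number of bigrams = 7 - 2 + 1 = 6
  Position 0: "le"
  Position 1: "ea"
  Position 2: "ad"
  Position 3: "di"
  Position 4: "in"
  Position 5: "ng"
Bigrams = "le", "ea", "ad", "di", "in", "ng"


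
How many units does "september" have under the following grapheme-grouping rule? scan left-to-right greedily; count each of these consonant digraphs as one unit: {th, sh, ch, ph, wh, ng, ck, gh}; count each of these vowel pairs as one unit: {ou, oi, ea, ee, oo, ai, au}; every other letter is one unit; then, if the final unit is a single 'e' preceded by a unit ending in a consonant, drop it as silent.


Word: "september" (9 letters)
Left-to-right scan:
  (1) 's' (letter)
  (2) 'e' (letter)
  (3) 'p' (letter)
  (4) 't' (letter)
  (5) 'e' (letter)
  (6) 'm' (letter)
  (7) 'b' (letter)
  (8) 'e' (letter)
  (9) 'r' (letter)
Units from scan: 9
Sound units = 9 units


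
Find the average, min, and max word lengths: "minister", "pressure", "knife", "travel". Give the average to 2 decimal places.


Lengths: "minister"=8, "pressure"=8, "knife"=5, "travel"=6
Sum = 27, Count = 4
Average = 27/4 = 6.75
= avg=6.75, min=5, max=8


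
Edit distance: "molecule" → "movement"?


Word 1: "molecule" (length 8)
Word 2: "movement" (length 8)
One optimal edit sequence (insert/delete/substitute each cost 1):
  1. keep 'm'
  2. keep 'o'
  3. substitute 'l' -> 'v'  (+1)
  4. keep 'e'
  5. substitute 'c' -> 'm'  (+1)
  6. substitute 'u' -> 'e'  (+1)
  7. substitute 'l' -> 'n'  (+1)
  8. substitute 'e' -> 't'  (+1)
Total edit operations: 5
Edit distance = 5


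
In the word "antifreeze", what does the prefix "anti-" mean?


Prefix: anti-
Example: antifreeze (anti- + freeze)
Meaning = against


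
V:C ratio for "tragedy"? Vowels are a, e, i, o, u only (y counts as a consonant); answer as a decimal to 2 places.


Word: "tragedy"
Vowels (a,e,i,o,u): 2
Consonants: 5
Ratio = 2/5
= 0.40


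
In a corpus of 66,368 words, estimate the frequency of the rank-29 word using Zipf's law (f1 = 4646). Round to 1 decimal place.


Zipf's law: f(r) = f(1) / r
f(1) = 4646
f(29) = 4646 / 29
= 160.2 occurrences


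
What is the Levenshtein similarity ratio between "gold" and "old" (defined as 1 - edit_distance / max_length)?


Word 1: "gold" (length 4)
Word 2: "old" (length 3)
One optimal edit sequence:
  1. delete 'g'  (+1)
  2. keep 'o'
  3. keep 'l'
  4. keep 'd'
Edit distance = 1
Max length = max(4, 3) = 4
Similarity = 1 - 1/4
= 0.7500


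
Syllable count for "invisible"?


Word: "invisible"
Syllable breakdown: in / vis / i / ble
Counting: 4 parts
= 4 syllables


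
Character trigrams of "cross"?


Word: "cross" (length 5)
Number of trigrams = 5 - 3 + 1 = 3
  Position 0: "cro"
  Position 1: "ros"
  Position 2: "oss"
Trigrams = "cro", "ros", "oss"


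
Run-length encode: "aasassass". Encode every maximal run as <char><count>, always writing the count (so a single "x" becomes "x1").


String: "aasassass"
Scanning for consecutive runs:
  'a' x 2
  's' x 1
  'a' x 1
  's' x 2
  'a' x 1
  's' x 2
RLE = "a2s1a1s2a1s2"


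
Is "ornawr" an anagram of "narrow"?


Word 1: "narrow" → sorted: anorrw
Word 2: "ornawr" → sorted: anorrw
Same letters? anorrw == anorrw
Anagram = Yes


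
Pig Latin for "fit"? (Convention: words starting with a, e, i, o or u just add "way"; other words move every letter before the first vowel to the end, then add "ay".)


Word: "fit"
Starts with consonant(s) → move to end, add 'ay'
Consonant cluster: "f"
Pig Latin = "itfay"


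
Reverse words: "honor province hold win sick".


Original: "honor province hold win sick"
Words (1..n): honor | province | hold | win | sick
Reversed (n..1): sick | win | hold | province | honor
Result = "sick win hold province honor"


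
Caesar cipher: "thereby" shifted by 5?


Word: "thereby"
Shift: 5
Each letter → (letter + shift) mod 26:
  't' (19) + 5 = 24 → 'y'
  'h' (7) + 5 = 12 → 'm'
  'e' (4) + 5 = 9 → 'j'
  'r' (17) + 5 = 22 → 'w'
  'e' (4) + 5 = 9 → 'j'
  'b' (1) + 5 = 6 → 'g'
  'y' (24) + 5 = 3 → 'd'
Result = "ymjwjgd"


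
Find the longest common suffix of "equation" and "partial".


Word 1: "equation"
Word 2: "partial"
Comparing from end:
  Pos -1: 'n' != 'l' (stop)
LCS = "" (length 0)


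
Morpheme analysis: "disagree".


Word: "disagree"
Morphemes: dis- / agree
Each morpheme carries meaning
= 2 morphemes


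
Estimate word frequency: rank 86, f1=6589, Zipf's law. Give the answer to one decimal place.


Zipf's law: f(r) = f(1) / r
f(1) = 6589
f(86) = 6589 / 86
= 76.6 occurrences


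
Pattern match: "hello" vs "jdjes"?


Pattern of "hello": [0, 1, 2, 2, 3]
Pattern of "jdjes": [0, 1, 0, 2, 3]
Patterns do not match
Same pattern = No


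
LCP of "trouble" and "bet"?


Word 1: "trouble"
Word 2: "bet"
Comparing from start:
  Pos 0: 't' != 'b' (stop)
LCP = "" (length 0)


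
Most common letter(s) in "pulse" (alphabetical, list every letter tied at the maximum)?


Word: "pulse"
Letter counts:
  'e': 1
  'l': 1
  'p': 1
  's': 1
  'u': 1
Maximum count = 1
Most frequent = 'e', 'l', 'p', 's', 'u' (1 time each)


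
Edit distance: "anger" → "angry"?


Word 1: "anger" (length 5)
Word 2: "angry" (length 5)
One optimal edit sequence (insert/delete/substitute each cost 1):
  1. keep 'a'
  2. keep 'n'
  3. keep 'g'
  4. substitute 'e' -> 'r'  (+1)
  5. substitute 'r' -> 'y'  (+1)
Total edit operations: 2
Edit distance = 2


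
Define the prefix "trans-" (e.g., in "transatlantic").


Prefix: trans-
As in: transatlantic -> trans- + atlantic
Meaning = across


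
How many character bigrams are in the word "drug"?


Word: "drug" (length 4)
Number of 2-grams = length - 2 + 1 = 4 - 2 + 1
= 3


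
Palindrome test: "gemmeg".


Word: "gemmeg"
Reversed: "gemmeg"
Forward == Backward? gemmeg == gemmeg
Palindrome = Yes


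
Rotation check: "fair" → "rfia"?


Word: "fair", Candidate: "rfia"
Method: check if candidate is substring of word+word
"fairfair" contains "rfia"? No
Is rotation = No


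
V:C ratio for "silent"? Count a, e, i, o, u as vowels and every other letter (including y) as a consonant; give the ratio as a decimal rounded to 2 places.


Word: "silent"
Vowels (a,e,i,o,u): 2
Consonants: 4
Ratio = 2/4
= 0.50


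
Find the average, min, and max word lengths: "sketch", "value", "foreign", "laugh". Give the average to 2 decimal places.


Lengths: "sketch"=6, "value"=5, "foreign"=7, "laugh"=5
Sum = 23, Count = 4
Average = 23/4 = 5.75
= avg=5.75, min=5, max=7


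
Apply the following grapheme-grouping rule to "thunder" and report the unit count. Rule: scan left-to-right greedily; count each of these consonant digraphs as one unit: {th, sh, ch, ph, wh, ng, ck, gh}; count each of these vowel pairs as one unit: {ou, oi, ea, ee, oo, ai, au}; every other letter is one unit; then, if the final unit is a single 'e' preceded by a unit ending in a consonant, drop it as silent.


Word: "thunder" (7 letters)
Left-to-right scan:
  (1) 'th' (digraph)
  (2) 'u' (letter)
  (3) 'n' (letter)
  (4) 'd' (letter)
  (5) 'e' (letter)
  (6) 'r' (letter)
Units from scan: 6
Sound units = 6 units


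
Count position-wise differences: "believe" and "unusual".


Comparing character by character (same length = 7):
  Pos 0: 'b' vs 'u' !=
  Pos 1: 'e' vs 'n' !=
  Pos 2: 'l' vs 'u' !=
  Pos 3: 'i' vs 's' !=
  Pos 4: 'e' vs 'u' !=
  Pos 5: 'v' vs 'a' !=
  Pos 6: 'e' vs 'l' !=
Hamming distance = 7


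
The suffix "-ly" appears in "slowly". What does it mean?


Suffix: -ly
Example: slowly (slow + -ly)
Meaning = in a manner


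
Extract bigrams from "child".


Word: "child" (length 5)
Number of bigrams = 5 - 2 + 1 = 4
  Position 0: "ch"
  Position 1: "hi"
  Position 2: "il"
  Position 3: "ld"
Bigrams = "ch", "hi", "il", "ld"


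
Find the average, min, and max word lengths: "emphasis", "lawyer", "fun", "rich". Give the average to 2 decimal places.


Lengths: "emphasis"=8, "lawyer"=6, "fun"=3, "rich"=4
Sum = 21, Count = 4
Average = 21/4 = 5.25
= avg=5.25, min=3, max=8


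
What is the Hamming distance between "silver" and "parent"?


Comparing character by character (same length = 6):
  Pos 0: 's' vs 'p' !=
  Pos 1: 'i' vs 'a' !=
  Pos 2: 'l' vs 'r' !=
  Pos 3: 'v' vs 'e' !=
  Pos 4: 'e' vs 'n' !=
  Pos 5: 'r' vs 't' !=
Hamming distance = 6


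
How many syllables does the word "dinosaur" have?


Word: "dinosaur"
Syllable breakdown: di / no / saur
Counting: 3 parts
= 3 syllables


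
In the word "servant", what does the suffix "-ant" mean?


Suffix: -ant
As in: servant -> serve + -ant, with a spelling change
Meaning = one who / that which


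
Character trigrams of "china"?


Word: "china" (length 5)
Number of trigrams = 5 - 3 + 1 = 3
  Position 0: "chi"
  Position 1: "hin"
  Position 2: "ina"
Trigrams = "chi", "hin", "ina"


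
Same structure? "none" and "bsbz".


Pattern of "none": [0, 1, 0, 2]
Pattern of "bsbz": [0, 1, 0, 2]
Patterns match
Same pattern = Yes


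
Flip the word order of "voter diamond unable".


Original: "voter diamond unable"
Words (1..n): voter | diamond | unable
Reversed (n..1): unable | diamond | voter
Result = "unable diamond voter"


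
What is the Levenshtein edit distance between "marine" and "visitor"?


Word 1: "marine" (length 6)
Word 2: "visitor" (length 7)
One optimal edit sequence (insert/delete/substitute each cost 1):
  1. substitute 'm' -> 'v'  (+1)
  2. substitute 'a' -> 'i'  (+1)
  3. substitute 'r' -> 's'  (+1)
  4. keep 'i'
  5. insert 't'  (+1)
  6. substitute 'n' -> 'o'  (+1)
  7. substitute 'e' -> 'r'  (+1)
Total edit operations: 6
Edit distance = 6


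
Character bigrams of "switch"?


Word: "switch" (length 6)
Number of bigrams = 6 - 2 + 1 = 5
  Position 0: "sw"
  Position 1: "wi"
  Position 2: "it"
  Position 3: "tc"
  Position 4: "ch"
Bigrams = "sw", "wi", "it", "tc", "ch"


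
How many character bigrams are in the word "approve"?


Word: "approve" (length 7)
Number of 2-grams = length - 2 + 1 = 7 - 2 + 1
= 6


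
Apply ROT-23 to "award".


Word: "award"
Shift: 23
Each letter → (letter + shift) mod 26:
  'a' (0) + 23 = 23 → 'x'
  'w' (22) + 23 = 19 → 't'
  'a' (0) + 23 = 23 → 'x'
  'r' (17) + 23 = 14 → 'o'
  'd' (3) + 23 = 0 → 'a'
Result = "xtxoa"


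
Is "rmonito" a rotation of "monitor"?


Word: "monitor", Candidate: "rmonito"
Method: check if candidate is substring of word+word
"monitormonitor" contains "rmonito"? Yes
Is rotation = Yes


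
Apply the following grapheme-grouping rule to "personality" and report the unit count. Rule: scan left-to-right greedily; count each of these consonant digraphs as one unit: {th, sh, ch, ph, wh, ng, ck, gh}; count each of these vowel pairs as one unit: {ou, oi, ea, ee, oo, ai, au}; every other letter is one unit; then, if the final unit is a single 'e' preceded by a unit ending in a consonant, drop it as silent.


Word: "personality" (11 letters)
Left-to-right scan:
  1. 'p' (letter)
  2. 'e' (letter)
  3. 'r' (letter)
  4. 's' (letter)
  5. 'o' (letter)
  6. 'n' (letter)
  7. 'a' (letter)
  8. 'l' (letter)
  9. 'i' (letter)
  10. 't' (letter)
  11. 'y' (letter)
Units from scan: 11
Sound units = 11 units


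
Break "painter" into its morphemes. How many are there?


Word: "painter"
Morphemes: paint + -er
Each morpheme carries meaning
= 2 morphemes


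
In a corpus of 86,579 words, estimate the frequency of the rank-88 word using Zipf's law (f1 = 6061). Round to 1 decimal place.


Zipf's law: f(r) = f(1) / r
f(1) = 6061
f(88) = 6061 / 88
= 68.9 occurrences


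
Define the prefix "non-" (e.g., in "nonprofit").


Prefix: non-
Example: nonprofit = non- + profit
Meaning = not


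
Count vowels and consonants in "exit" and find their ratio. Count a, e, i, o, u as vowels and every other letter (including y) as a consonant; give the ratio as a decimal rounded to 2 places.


Word: "exit"
Vowels (a,e,i,o,u): 2
Consonants: 2
Ratio = 2/2
= 1.00


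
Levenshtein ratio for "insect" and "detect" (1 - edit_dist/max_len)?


Word 1: "insect" (length 6)
Word 2: "detect" (length 6)
One optimal edit sequence:
  1. substitute 'i' -> 'd'  (+1)
  2. substitute 'n' -> 'e'  (+1)
  3. substitute 's' -> 't'  (+1)
  4. keep 'e'
  5. keep 'c'
  6. keep 't'
Edit distance = 3
Max length = max(6, 6) = 6
Similarity = 1 - 3/6
= 0.5000


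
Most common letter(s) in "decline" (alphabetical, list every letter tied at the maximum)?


Word: "decline"
Letter counts:
  'c': 1
  'd': 1
  'e': 2
  'i': 1
  'l': 1
  'n': 1
Maximum count = 2
Most frequent = 'e' (2 times each)


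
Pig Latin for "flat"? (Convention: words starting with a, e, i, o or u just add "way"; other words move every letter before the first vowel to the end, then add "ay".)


Word: "flat"
Starts with consonant(s) → move to end, add 'ay'
Consonant cluster: "fl"
Pig Latin = "atflay"


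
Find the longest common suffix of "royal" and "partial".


Word 1: "royal"
Word 2: "partial"
Comparing from end:
  Pos -1: 'l' == 'l'
  Pos -2: 'a' == 'a'
  Pos -3: 'y' != 'i' (stop)
LCS = "al" (length 2)


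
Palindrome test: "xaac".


Word: "xaac"
Reversed: "caax"
Forward == Backward? xaac != caax
Palindrome = No


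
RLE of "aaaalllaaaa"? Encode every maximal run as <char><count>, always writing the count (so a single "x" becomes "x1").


String: "aaaalllaaaa"
Scanning for consecutive runs:
  'a' x 4
  'l' x 3
  'a' x 4
RLE = "a4l3a4"


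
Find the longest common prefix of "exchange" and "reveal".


Word 1: "exchange"
Word 2: "reveal"
Comparing from start:
  Pos 0: 'e' != 'r' (stop)
LCP = "" (length 0)


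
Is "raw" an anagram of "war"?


Word 1: "war" → sorted: arw
Word 2: "raw" → sorted: arw
Same letters? arw == arw
Anagram = Yes


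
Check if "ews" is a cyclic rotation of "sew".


Word: "sew", Candidate: "ews"
Method: check if candidate is substring of word+word
"sewsew" contains "ews"? Yes
Is rotation = Yes


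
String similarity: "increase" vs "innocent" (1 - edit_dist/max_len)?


Word 1: "increase" (length 8)
Word 2: "innocent" (length 8)
One optimal edit sequence:
  1. keep 'i'
  2. keep 'n'
  3. substitute 'c' -> 'n'  (+1)
  4. substitute 'r' -> 'o'  (+1)
  5. substitute 'e' -> 'c'  (+1)
  6. substitute 'a' -> 'e'  (+1)
  7. substitute 's' -> 'n'  (+1)
  8. substitute 'e' -> 't'  (+1)
Edit distance = 6
Max length = max(8, 8) = 8
Similarity = 1 - 6/8
= 0.2500


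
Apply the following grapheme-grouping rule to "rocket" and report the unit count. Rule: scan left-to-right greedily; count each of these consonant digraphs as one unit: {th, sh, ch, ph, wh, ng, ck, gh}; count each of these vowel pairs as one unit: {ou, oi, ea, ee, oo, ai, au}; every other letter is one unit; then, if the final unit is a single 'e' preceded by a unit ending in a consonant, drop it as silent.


Word: "rocket" (6 letters)
Left-to-right scan:
  1. 'r' (letter)
  2. 'o' (letter)
  3. 'ck' (digraph)
  4. 'e' (letter)
  5. 't' (letter)
Units from scan: 5
Sound units = 5 units


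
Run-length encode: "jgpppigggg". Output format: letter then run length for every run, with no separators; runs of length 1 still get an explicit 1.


String: "jgpppigggg"
Scanning for consecutive runs:
  'j' x 1
  'g' x 1
  'p' x 3
  'i' x 1
  'g' x 4
RLE = "j1g1p3i1g4"


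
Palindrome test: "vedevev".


Word: "vedevev"
Reversed: "vevedev"
Forward == Backward? vedevev != vevedev
Palindrome = No


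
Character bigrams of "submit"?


Word: "submit" (length 6)
Number of bigrams = 6 - 2 + 1 = 5
  Position 0: "su"
  Position 1: "ub"
  Position 2: "bm"
  Position 3: "mi"
  Position 4: "it"
Bigrams = "su", "ub", "bm", "mi", "it"


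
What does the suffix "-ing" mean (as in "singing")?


Suffix: -ing
Example: singing = sing + -ing
Meaning = present participle


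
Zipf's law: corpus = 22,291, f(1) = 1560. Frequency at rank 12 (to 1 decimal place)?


Zipf's law: f(r) = f(1) / r
f(1) = 1560
f(12) = 1560 / 12
= 130.0 occurrences


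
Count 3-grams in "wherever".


Word: "wherever" (length 8)
Number of 3-grams = length - 3 + 1 = 8 - 3 + 1
= 6


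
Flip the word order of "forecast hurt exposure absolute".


Original: "forecast hurt exposure absolute"
Words (1..n): forecast | hurt | exposure | absolute
Reversed (n..1): absolute | exposure | hurt | forecast
Result = "absolute exposure hurt forecast"


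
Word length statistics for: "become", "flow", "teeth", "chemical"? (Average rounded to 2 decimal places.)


Lengths: "become"=6, "flow"=4, "teeth"=5, "chemical"=8
Sum = 23, Count = 4
Average = 23/4 = 5.75
= avg=5.75, min=4, max=8


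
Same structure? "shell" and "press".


Pattern of "shell": [0, 1, 2, 3, 3]
Pattern of "press": [0, 1, 2, 3, 3]
Patterns match
Same pattern = Yes


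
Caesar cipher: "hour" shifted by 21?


Word: "hour"
Shift: 21
Each letter → (letter + shift) mod 26:
  'h' (7) + 21 = 2 → 'c'
  'o' (14) + 21 = 9 → 'j'
  'u' (20) + 21 = 15 → 'p'
  'r' (17) + 21 = 12 → 'm'
Result = "cjpm"


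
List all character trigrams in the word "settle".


Word: "settle" (length 6)
Number of trigrams = 6 - 3 + 1 = 4
  Position 0: "set"
  Position 1: "ett"
  Position 2: "ttl"
  Position 3: "tle"
Trigrams = "set", "ett", "ttl", "tle"


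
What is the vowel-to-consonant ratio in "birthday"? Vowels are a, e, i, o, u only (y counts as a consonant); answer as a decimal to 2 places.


Word: "birthday"
Vowels (a,e,i,o,u): 2
Consonants: 6
Ratio = 2/6
= 0.33


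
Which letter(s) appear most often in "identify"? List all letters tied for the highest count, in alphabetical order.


Word: "identify"
Letter counts:
  'd': 1
  'e': 1
  'f': 1
  'i': 2
  'n': 1
  't': 1
  'y': 1
Maximum count = 2
Most frequent = 'i' (2 times each)


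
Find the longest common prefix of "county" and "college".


Word 1: "county"
Word 2: "college"
Comparing from start:
  Pos 0: 'c' == 'c'
  Pos 1: 'o' == 'o'
  Pos 2: 'u' != 'l' (stop)
LCP = "co" (length 2)


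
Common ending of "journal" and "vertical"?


Word 1: "journal"
Word 2: "vertical"
Comparing from end:
  Pos -1: 'l' == 'l'
  Pos -2: 'a' == 'a'
  Pos -3: 'n' != 'c' (stop)
LCS = "al" (length 2)


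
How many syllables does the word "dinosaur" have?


Word: "dinosaur"
Syllable breakdown: di-no-saur
Counting: 3 parts
= 3 syllables
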